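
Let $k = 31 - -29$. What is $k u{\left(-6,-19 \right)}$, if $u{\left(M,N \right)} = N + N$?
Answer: $-2280$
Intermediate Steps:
$u{\left(M,N \right)} = 2 N$
$k = 60$ ($k = 31 + 29 = 60$)
$k u{\left(-6,-19 \right)} = 60 \cdot 2 \left(-19\right) = 60 \left(-38\right) = -2280$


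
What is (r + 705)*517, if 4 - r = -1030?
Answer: 899063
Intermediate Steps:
r = 1034 (r = 4 - 1*(-1030) = 4 + 1030 = 1034)
(r + 705)*517 = (1034 + 705)*517 = 1739*517 = 899063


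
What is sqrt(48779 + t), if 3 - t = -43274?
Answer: 2*sqrt(23014) ≈ 303.41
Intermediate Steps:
t = 43277 (t = 3 - 1*(-43274) = 3 + 43274 = 43277)
sqrt(48779 + t) = sqrt(48779 + 43277) = sqrt(92056) = 2*sqrt(23014)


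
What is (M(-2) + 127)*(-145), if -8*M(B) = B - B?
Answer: -18415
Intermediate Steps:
M(B) = 0 (M(B) = -(B - B)/8 = -1/8*0 = 0)
(M(-2) + 127)*(-145) = (0 + 127)*(-145) = 127*(-145) = -18415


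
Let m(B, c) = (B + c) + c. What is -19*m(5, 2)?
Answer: -171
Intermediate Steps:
m(B, c) = B + 2*c
-19*m(5, 2) = -19*(5 + 2*2) = -19*(5 + 4) = -19*9 = -171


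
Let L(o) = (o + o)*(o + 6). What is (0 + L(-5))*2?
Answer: -20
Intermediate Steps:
L(o) = 2*o*(6 + o) (L(o) = (2*o)*(6 + o) = 2*o*(6 + o))
(0 + L(-5))*2 = (0 + 2*(-5)*(6 - 5))*2 = (0 + 2*(-5)*1)*2 = (0 - 10)*2 = -10*2 = -20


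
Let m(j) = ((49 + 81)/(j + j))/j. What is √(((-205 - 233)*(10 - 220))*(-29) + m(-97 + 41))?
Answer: I*√8365029055/56 ≈ 1633.2*I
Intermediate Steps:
m(j) = 65/j² (m(j) = (130/((2*j)))/j = (130*(1/(2*j)))/j = (65/j)/j = 65/j²)
√(((-205 - 233)*(10 - 220))*(-29) + m(-97 + 41)) = √(((-205 - 233)*(10 - 220))*(-29) + 65/(-97 + 41)²) = √(-438*(-210)*(-29) + 65/(-56)²) = √(91980*(-29) + 65*(1/3136)) = √(-2667420 + 65/3136) = √(-8365029055/3136) = I*√8365029055/56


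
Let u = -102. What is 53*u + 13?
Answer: -5393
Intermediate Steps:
53*u + 13 = 53*(-102) + 13 = -5406 + 13 = -5393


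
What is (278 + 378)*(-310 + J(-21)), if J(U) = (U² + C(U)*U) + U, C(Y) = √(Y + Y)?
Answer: 72160 - 13776*I*√42 ≈ 72160.0 - 89279.0*I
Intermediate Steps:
C(Y) = √2*√Y (C(Y) = √(2*Y) = √2*√Y)
J(U) = U + U² + √2*U^(3/2) (J(U) = (U² + (√2*√U)*U) + U = (U² + √2*U^(3/2)) + U = U + U² + √2*U^(3/2))
(278 + 378)*(-310 + J(-21)) = (278 + 378)*(-310 - 21*(1 - 21 + √2*√(-21))) = 656*(-310 - 21*(1 - 21 + √2*(I*√21))) = 656*(-310 - 21*(1 - 21 + I*√42)) = 656*(-310 - 21*(-20 + I*√42)) = 656*(-310 + (420 - 21*I*√42)) = 656*(110 - 21*I*√42) = 72160 - 13776*I*√42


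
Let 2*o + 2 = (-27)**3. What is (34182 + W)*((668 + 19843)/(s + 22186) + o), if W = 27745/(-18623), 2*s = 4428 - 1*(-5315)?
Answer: -678028291941012571/2015567290 ≈ -3.3640e+8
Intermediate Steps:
s = 9743/2 (s = (4428 - 1*(-5315))/2 = (4428 + 5315)/2 = (1/2)*9743 = 9743/2 ≈ 4871.5)
o = -19685/2 (o = -1 + (1/2)*(-27)**3 = -1 + (1/2)*(-19683) = -1 - 19683/2 = -19685/2 ≈ -9842.5)
W = -27745/18623 (W = 27745*(-1/18623) = -27745/18623 ≈ -1.4898)
(34182 + W)*((668 + 19843)/(s + 22186) + o) = (34182 - 27745/18623)*((668 + 19843)/(9743/2 + 22186) - 19685/2) = 636543641*(20511/(54115/2) - 19685/2)/18623 = 636543641*(20511*(2/54115) - 19685/2)/18623 = 636543641*(41022/54115 - 19685/2)/18623 = (636543641/18623)*(-1065171731/108230) = -678028291941012571/2015567290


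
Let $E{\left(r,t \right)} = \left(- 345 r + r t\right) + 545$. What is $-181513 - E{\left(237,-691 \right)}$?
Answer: $63474$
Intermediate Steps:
$E{\left(r,t \right)} = 545 - 345 r + r t$
$-181513 - E{\left(237,-691 \right)} = -181513 - \left(545 - 81765 + 237 \left(-691\right)\right) = -181513 - \left(545 - 81765 - 163767\right) = -181513 - -244987 = -181513 + 244987 = 63474$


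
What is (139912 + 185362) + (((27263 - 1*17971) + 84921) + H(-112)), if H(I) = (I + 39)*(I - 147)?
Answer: 438394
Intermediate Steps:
H(I) = (-147 + I)*(39 + I) (H(I) = (39 + I)*(-147 + I) = (-147 + I)*(39 + I))
(139912 + 185362) + (((27263 - 1*17971) + 84921) + H(-112)) = (139912 + 185362) + (((27263 - 1*17971) + 84921) + (-5733 + (-112)**2 - 108*(-112))) = 325274 + (((27263 - 17971) + 84921) + (-5733 + 12544 + 12096)) = 325274 + ((9292 + 84921) + 18907) = 325274 + (94213 + 18907) = 325274 + 113120 = 438394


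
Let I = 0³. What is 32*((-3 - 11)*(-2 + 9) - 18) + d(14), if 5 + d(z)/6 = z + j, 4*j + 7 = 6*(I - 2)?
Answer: -7373/2 ≈ -3686.5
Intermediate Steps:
I = 0
j = -19/4 (j = -7/4 + (6*(0 - 2))/4 = -7/4 + (6*(-2))/4 = -7/4 + (¼)*(-12) = -7/4 - 3 = -19/4 ≈ -4.7500)
d(z) = -117/2 + 6*z (d(z) = -30 + 6*(z - 19/4) = -30 + 6*(-19/4 + z) = -30 + (-57/2 + 6*z) = -117/2 + 6*z)
32*((-3 - 11)*(-2 + 9) - 18) + d(14) = 32*((-3 - 11)*(-2 + 9) - 18) + (-117/2 + 6*14) = 32*(-14*7 - 18) + (-117/2 + 84) = 32*(-98 - 18) + 51/2 = 32*(-116) + 51/2 = -3712 + 51/2 = -7373/2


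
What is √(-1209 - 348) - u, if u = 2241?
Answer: -2241 + 3*I*√173 ≈ -2241.0 + 39.459*I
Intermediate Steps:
√(-1209 - 348) - u = √(-1209 - 348) - 1*2241 = √(-1557) - 2241 = 3*I*√173 - 2241 = -2241 + 3*I*√173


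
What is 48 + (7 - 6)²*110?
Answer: 158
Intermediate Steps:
48 + (7 - 6)²*110 = 48 + 1²*110 = 48 + 1*110 = 48 + 110 = 158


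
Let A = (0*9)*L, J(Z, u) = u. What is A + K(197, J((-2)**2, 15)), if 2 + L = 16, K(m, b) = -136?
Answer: -136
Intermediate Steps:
L = 14 (L = -2 + 16 = 14)
A = 0 (A = (0*9)*14 = 0*14 = 0)
A + K(197, J((-2)**2, 15)) = 0 - 136 = -136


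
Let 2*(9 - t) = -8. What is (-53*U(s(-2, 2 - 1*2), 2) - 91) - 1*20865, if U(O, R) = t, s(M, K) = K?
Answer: -21645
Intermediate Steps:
t = 13 (t = 9 - 1/2*(-8) = 9 + 4 = 13)
U(O, R) = 13
(-53*U(s(-2, 2 - 1*2), 2) - 91) - 1*20865 = (-53*13 - 91) - 1*20865 = (-689 - 91) - 20865 = -780 - 20865 = -21645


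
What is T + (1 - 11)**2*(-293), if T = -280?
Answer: -29580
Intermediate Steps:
T + (1 - 11)**2*(-293) = -280 + (1 - 11)**2*(-293) = -280 + (-10)**2*(-293) = -280 + 100*(-293) = -280 - 29300 = -29580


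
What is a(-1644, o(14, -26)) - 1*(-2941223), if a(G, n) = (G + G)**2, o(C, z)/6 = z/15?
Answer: 13752167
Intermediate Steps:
o(C, z) = 2*z/5 (o(C, z) = 6*(z/15) = 2*z/5)
a(G, n) = 4*G**2 (a(G, n) = (2*G)**2 = 4*G**2)
a(-1644, o(14, -26)) - 1*(-2941223) = 4*(-1644)**2 - 1*(-2941223) = 4*2702736 + 2941223 = 10810944 + 2941223 = 13752167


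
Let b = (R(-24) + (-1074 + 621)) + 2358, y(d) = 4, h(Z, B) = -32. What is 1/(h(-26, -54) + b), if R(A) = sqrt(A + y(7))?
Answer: 1873/3508149 - 2*I*sqrt(5)/3508149 ≈ 0.0005339 - 1.2748e-6*I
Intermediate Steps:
R(A) = sqrt(4 + A) (R(A) = sqrt(A + 4) = sqrt(4 + A))
b = 1905 + 2*I*sqrt(5) (b = (sqrt(4 - 24) + (-1074 + 621)) + 2358 = (sqrt(-20) - 453) + 2358 = (2*I*sqrt(5) - 453) + 2358 = (-453 + 2*I*sqrt(5)) + 2358 = 1905 + 2*I*sqrt(5) ≈ 1905.0 + 4.4721*I)
1/(h(-26, -54) + b) = 1/(-32 + (1905 + 2*I*sqrt(5))) = 1/(1873 + 2*I*sqrt(5))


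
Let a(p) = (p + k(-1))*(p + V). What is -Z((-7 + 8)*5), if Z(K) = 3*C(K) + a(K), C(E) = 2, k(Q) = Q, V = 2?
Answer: -34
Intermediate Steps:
a(p) = (-1 + p)*(2 + p) (a(p) = (p - 1)*(p + 2) = (-1 + p)*(2 + p))
Z(K) = 4 + K + K² (Z(K) = 3*2 + (-2 + K + K²) = 6 + (-2 + K + K²) = 4 + K + K²)
-Z((-7 + 8)*5) = -(4 + (-7 + 8)*5 + ((-7 + 8)*5)²) = -(4 + 1*5 + (1*5)²) = -(4 + 5 + 5²) = -(4 + 5 + 25) = -1*34 = -34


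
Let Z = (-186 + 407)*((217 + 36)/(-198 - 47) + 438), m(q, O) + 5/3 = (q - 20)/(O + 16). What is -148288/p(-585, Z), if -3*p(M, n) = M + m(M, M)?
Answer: -759382848/999625 ≈ -759.67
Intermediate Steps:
m(q, O) = -5/3 + (-20 + q)/(16 + O) (m(q, O) = -5/3 + (q - 20)/(O + 16) = -5/3 + (-20 + q)/(16 + O))
Z = 23659597/245 (Z = 221*(253/(-245) + 438) = 221*(253*(-1/245) + 438) = 221*(-253/245 + 438) = 221*(107057/245) = 23659597/245 ≈ 96570.)
p(M, n) = -M/3 - (-140 - 2*M)/(9*(16 + M)) (p(M, n) = -(M + (-140 - 5*M + 3*M)/(3*(16 + M)))/3 = -(M + (-140 - 2*M)/(3*(16 + M)))/3 = -M/3 - (-140 - 2*M)/(9*(16 + M)))
-148288/p(-585, Z) = -148288*9*(16 - 585)/(140 - 46*(-585) - 3*(-585)**2) = -148288*(-5121/(140 + 26910 - 3*342225)) = -148288*(-5121/(140 + 26910 - 1026675)) = -148288/((1/9)*(-1/569)*(-999625)) = -148288/999625/5121 = -148288*5121/999625 = -759382848/999625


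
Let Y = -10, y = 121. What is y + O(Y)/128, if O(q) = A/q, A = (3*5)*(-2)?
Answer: 15491/128 ≈ 121.02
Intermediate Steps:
A = -30 (A = 15*(-2) = -30)
O(q) = -30/q
y + O(Y)/128 = 121 + (-30/(-10))/128 = 121 + (-30*(-1/10))/128 = 121 + (1/128)*3 = 121 + 3/128 = 15491/128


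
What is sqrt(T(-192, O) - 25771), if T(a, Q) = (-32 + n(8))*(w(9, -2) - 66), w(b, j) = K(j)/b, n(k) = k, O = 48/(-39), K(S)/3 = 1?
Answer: I*sqrt(24195) ≈ 155.55*I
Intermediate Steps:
K(S) = 3 (K(S) = 3*1 = 3)
O = -16/13 (O = 48*(-1/39) = -16/13 ≈ -1.2308)
w(b, j) = 3/b
T(a, Q) = 1576 (T(a, Q) = (-32 + 8)*(3/9 - 66) = -24*(3*(1/9) - 66) = -24*(1/3 - 66) = -24*(-197/3) = 1576)
sqrt(T(-192, O) - 25771) = sqrt(1576 - 25771) = sqrt(-24195) = I*sqrt(24195)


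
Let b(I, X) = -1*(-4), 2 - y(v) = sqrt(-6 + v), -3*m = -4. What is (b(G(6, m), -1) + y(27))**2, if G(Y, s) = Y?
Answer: (6 - sqrt(21))**2 ≈ 2.0091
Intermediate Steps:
m = 4/3 (m = -1/3*(-4) = 4/3 ≈ 1.3333)
y(v) = 2 - sqrt(-6 + v)
b(I, X) = 4
(b(G(6, m), -1) + y(27))**2 = (4 + (2 - sqrt(-6 + 27)))**2 = (4 + (2 - sqrt(21)))**2 = (6 - sqrt(21))**2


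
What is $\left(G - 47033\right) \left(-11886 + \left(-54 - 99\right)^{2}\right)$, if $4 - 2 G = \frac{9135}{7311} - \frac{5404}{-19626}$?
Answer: $- \frac{8640181870323821}{15942854} \approx -5.4195 \cdot 10^{8}$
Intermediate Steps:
$G = \frac{59191765}{47828562}$ ($G = 2 - \frac{\frac{9135}{7311} - \frac{5404}{-19626}}{2} = 2 - \frac{9135 \cdot \frac{1}{7311} - - \frac{2702}{9813}}{2} = 2 - \frac{\frac{3045}{2437} + \frac{2702}{9813}}{2} = 2 - \frac{36465359}{47828562} = \frac{59191765}{47828562} \approx 1.2376$)
$\left(G - 47033\right) \left(-11886 + \left(-54 - 99\right)^{2}\right) = \left(\frac{59191765}{47828562} - 47033\right) \left(-11886 + \left(-54 - 99\right)^{2}\right) = - \frac{2249461564781 \left(-11886 + \left(-153\right)^{2}\right)}{47828562} = - \frac{2249461564781 \left(-11886 + 23409\right)}{47828562} = \left(- \frac{2249461564781}{47828562}\right) 11523 = - \frac{8640181870323821}{15942854}$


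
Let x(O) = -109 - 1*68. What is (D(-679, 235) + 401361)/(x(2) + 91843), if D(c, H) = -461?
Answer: 200450/45833 ≈ 4.3735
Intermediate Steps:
x(O) = -177 (x(O) = -109 - 68 = -177)
(D(-679, 235) + 401361)/(x(2) + 91843) = (-461 + 401361)/(-177 + 91843) = 400900/91666 = 400900*(1/91666) = 200450/45833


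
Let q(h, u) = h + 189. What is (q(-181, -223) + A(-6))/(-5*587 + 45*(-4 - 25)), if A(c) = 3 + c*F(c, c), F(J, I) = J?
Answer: -47/4240 ≈ -0.011085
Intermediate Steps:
q(h, u) = 189 + h
A(c) = 3 + c² (A(c) = 3 + c*c = 3 + c²)
(q(-181, -223) + A(-6))/(-5*587 + 45*(-4 - 25)) = ((189 - 181) + (3 + (-6)²))/(-5*587 + 45*(-4 - 25)) = (8 + (3 + 36))/(-2935 + 45*(-29)) = (8 + 39)/(-2935 - 1305) = 47/(-4240) = 47*(-1/4240) = -47/4240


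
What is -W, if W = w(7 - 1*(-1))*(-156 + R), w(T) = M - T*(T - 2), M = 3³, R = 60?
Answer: -2016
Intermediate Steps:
M = 27
w(T) = 27 - T*(-2 + T) (w(T) = 27 - T*(T - 2) = 27 - T*(-2 + T))
W = 2016 (W = (27 - (7 - 1*(-1))² + 2*(7 - 1*(-1)))*(-156 + 60) = (27 - (7 + 1)² + 2*(7 + 1))*(-96) = (27 - 1*8² + 2*8)*(-96) = (27 - 1*64 + 16)*(-96) = (27 - 64 + 16)*(-96) = -21*(-96) = 2016)
-W = -1*2016 = -2016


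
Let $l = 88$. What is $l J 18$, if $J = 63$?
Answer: $99792$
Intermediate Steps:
$l J 18 = 88 \cdot 63 \cdot 18 = 5544 \cdot 18 = 99792$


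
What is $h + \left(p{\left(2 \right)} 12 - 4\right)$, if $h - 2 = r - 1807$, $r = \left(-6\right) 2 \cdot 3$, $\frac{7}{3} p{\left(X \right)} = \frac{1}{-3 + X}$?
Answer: $- \frac{12951}{7} \approx -1850.1$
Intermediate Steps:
$p{\left(X \right)} = \frac{3}{7 \left(-3 + X\right)}$
$r = -36$ ($r = \left(-12\right) 3 = -36$)
$h = -1841$ ($h = 2 - 1843 = -1841$)
$h + \left(p{\left(2 \right)} 12 - 4\right) = -1841 + \left(\frac{3}{7 \left(-3 + 2\right)} 12 - 4\right) = -1841 + \left(\frac{3}{7 \left(-1\right)} 12 - 4\right) = -1841 + \left(\frac{3}{7} \left(-1\right) 12 - 4\right) = -1841 - \frac{64}{7} = - \frac{12951}{7}$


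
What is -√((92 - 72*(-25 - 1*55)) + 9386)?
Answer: -√15238 ≈ -123.44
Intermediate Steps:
-√((92 - 72*(-25 - 1*55)) + 9386) = -√((92 - 72*(-25 - 55)) + 9386) = -√((92 - 72*(-80)) + 9386) = -√((92 + 5760) + 9386) = -√(5852 + 9386) = -√15238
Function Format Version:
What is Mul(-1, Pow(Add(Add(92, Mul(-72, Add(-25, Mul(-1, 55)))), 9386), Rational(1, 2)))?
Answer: Mul(-1, Pow(15238, Rational(1, 2))) ≈ -123.44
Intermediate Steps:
Mul(-1, Pow(Add(Add(92, Mul(-72, Add(-25, Mul(-1, 55)))), 9386), Rational(1, 2))) = Mul(-1, Pow(Add(Add(92, Mul(-72, Add(-25, -55))), 9386), Rational(1, 2))) = Mul(-1, Pow(Add(Add(92, Mul(-72, -80)), 9386), Rational(1, 2))) = Mul(-1, Pow(Add(Add(92, 5760), 9386), Rational(1, 2))) = Mul(-1, Pow(Add(5852, 9386), Rational(1, 2))) = Mul(-1, Pow(15238, Rational(1, 2)))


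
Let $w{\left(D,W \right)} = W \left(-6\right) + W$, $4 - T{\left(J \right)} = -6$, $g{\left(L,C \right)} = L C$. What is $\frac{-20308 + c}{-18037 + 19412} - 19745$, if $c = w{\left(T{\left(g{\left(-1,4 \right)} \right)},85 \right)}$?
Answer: $- \frac{27170108}{1375} \approx -19760.0$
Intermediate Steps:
$g{\left(L,C \right)} = C L$
$T{\left(J \right)} = 10$ ($T{\left(J \right)} = 4 - -6 = 4 + 6 = 10$)
$w{\left(D,W \right)} = - 5 W$ ($w{\left(D,W \right)} = - 6 W + W = - 5 W$)
$c = -425$ ($c = \left(-5\right) 85 = -425$)
$\frac{-20308 + c}{-18037 + 19412} - 19745 = \frac{-20308 - 425}{-18037 + 19412} - 19745 = - \frac{20733}{1375} - 19745 = - \frac{27170108}{1375}$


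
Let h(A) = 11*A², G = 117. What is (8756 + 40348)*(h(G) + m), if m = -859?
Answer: 7351850880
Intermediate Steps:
(8756 + 40348)*(h(G) + m) = (8756 + 40348)*(11*117² - 859) = 49104*(11*13689 - 859) = 49104*(150579 - 859) = 49104*149720 = 7351850880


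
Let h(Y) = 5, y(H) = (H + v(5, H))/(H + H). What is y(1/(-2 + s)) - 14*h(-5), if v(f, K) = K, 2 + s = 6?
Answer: -69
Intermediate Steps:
s = 4 (s = -2 + 6 = 4)
y(H) = 1 (y(H) = (H + H)/(H + H) = (2*H)/((2*H)) = (2*H)*(1/(2*H)) = 1)
y(1/(-2 + s)) - 14*h(-5) = 1 - 14*5 = 1 - 70 = -69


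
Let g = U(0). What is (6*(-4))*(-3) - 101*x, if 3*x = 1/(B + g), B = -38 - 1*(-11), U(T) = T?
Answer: 5933/81 ≈ 73.247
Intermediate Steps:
B = -27 (B = -38 + 11 = -27)
g = 0
x = -1/81 (x = 1/(3*(-27 + 0)) = (⅓)/(-27) = (⅓)*(-1/27) = -1/81 ≈ -0.012346)
(6*(-4))*(-3) - 101*x = (6*(-4))*(-3) - 101*(-1/81) = -24*(-3) + 101/81 = 72 + 101/81 = 5933/81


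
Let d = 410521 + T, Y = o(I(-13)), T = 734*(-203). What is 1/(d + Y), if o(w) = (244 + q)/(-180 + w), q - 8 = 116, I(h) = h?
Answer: 193/50472799 ≈ 3.8238e-6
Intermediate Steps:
T = -149002
q = 124 (q = 8 + 116 = 124)
o(w) = 368/(-180 + w) (o(w) = (244 + 124)/(-180 + w) = 368/(-180 + w))
Y = -368/193 (Y = 368/(-180 - 13) = 368/(-193) = 368*(-1/193) = -368/193 ≈ -1.9067)
d = 261519 (d = 410521 - 149002 = 261519)
1/(d + Y) = 1/(261519 - 368/193) = 1/(50472799/193) = 193/50472799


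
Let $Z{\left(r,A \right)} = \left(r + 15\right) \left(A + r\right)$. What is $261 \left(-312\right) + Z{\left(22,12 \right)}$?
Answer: $-80174$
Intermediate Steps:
$Z{\left(r,A \right)} = \left(15 + r\right) \left(A + r\right)$
$261 \left(-312\right) + Z{\left(22,12 \right)} = 261 \left(-312\right) + \left(22^{2} + 15 \cdot 12 + 15 \cdot 22 + 12 \cdot 22\right) = -81432 + \left(484 + 180 + 330 + 264\right) = -81432 + 1258 = -80174$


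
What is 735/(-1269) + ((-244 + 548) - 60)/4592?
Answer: -255457/485604 ≈ -0.52606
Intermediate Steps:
735/(-1269) + ((-244 + 548) - 60)/4592 = 735*(-1/1269) + (304 - 60)*(1/4592) = -245/423 + 244*(1/4592) = -245/423 + 61/1148 = -255457/485604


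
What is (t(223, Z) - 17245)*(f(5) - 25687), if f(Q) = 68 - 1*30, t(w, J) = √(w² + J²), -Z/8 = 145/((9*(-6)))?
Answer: 442317005 - 25649*√36588841/27 ≈ 4.3657e+8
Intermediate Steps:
Z = 580/27 (Z = -1160/(9*(-6)) = -1160/(-54) = -1160*(-1)/54 = -8*(-145/54) = 580/27 ≈ 21.481)
t(w, J) = √(J² + w²)
f(Q) = 38 (f(Q) = 68 - 30 = 38)
(t(223, Z) - 17245)*(f(5) - 25687) = (√((580/27)² + 223²) - 17245)*(38 - 25687) = (√(336400/729 + 49729) - 17245)*(-25649) = (√(36588841/729) - 17245)*(-25649) = (√36588841/27 - 17245)*(-25649) = (-17245 + √36588841/27)*(-25649) = 442317005 - 25649*√36588841/27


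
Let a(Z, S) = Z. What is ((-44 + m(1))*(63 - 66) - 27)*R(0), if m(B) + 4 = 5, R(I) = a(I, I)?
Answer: 0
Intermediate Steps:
R(I) = I
m(B) = 1 (m(B) = -4 + 5 = 1)
((-44 + m(1))*(63 - 66) - 27)*R(0) = ((-44 + 1)*(63 - 66) - 27)*0 = (-43*(-3) - 27)*0 = (129 - 27)*0 = 102*0 = 0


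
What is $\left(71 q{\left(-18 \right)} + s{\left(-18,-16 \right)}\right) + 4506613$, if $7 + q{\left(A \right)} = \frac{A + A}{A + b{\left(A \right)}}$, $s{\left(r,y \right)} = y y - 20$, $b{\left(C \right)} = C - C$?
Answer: $4506494$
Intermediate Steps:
$b{\left(C \right)} = 0$
$s{\left(r,y \right)} = -20 + y^{2}$ ($s{\left(r,y \right)} = y^{2} - 20 = -20 + y^{2}$)
$q{\left(A \right)} = -5$ ($q{\left(A \right)} = -7 + \frac{A + A}{A + 0} = -7 + \frac{2 A}{A} = -7 + 2 = -5$)
$\left(71 q{\left(-18 \right)} + s{\left(-18,-16 \right)}\right) + 4506613 = \left(71 \left(-5\right) - \left(20 - \left(-16\right)^{2}\right)\right) + 4506613 = \left(-355 + \left(-20 + 256\right)\right) + 4506613 = \left(-355 + 236\right) + 4506613 = -119 + 4506613 = 4506494$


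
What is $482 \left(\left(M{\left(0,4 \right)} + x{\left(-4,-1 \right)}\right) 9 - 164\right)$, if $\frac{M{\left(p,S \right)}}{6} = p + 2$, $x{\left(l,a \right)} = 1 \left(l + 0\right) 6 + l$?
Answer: $-148456$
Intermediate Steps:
$x{\left(l,a \right)} = 7 l$ ($x{\left(l,a \right)} = 1 l 6 + l = 1 \cdot 6 l + l = 6 l + l = 7 l$)
$M{\left(p,S \right)} = 12 + 6 p$ ($M{\left(p,S \right)} = 6 \left(p + 2\right) = 6 \left(2 + p\right) = 12 + 6 p$)
$482 \left(\left(M{\left(0,4 \right)} + x{\left(-4,-1 \right)}\right) 9 - 164\right) = 482 \left(\left(\left(12 + 6 \cdot 0\right) + 7 \left(-4\right)\right) 9 - 164\right) = 482 \left(\left(\left(12 + 0\right) - 28\right) 9 - 164\right) = 482 \left(\left(12 - 28\right) 9 - 164\right) = 482 \left(\left(-16\right) 9 - 164\right) = 482 \left(-144 - 164\right) = 482 \left(-308\right) = -148456$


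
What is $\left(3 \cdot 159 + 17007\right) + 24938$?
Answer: $42422$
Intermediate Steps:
$\left(3 \cdot 159 + 17007\right) + 24938 = \left(477 + 17007\right) + 24938 = 17484 + 24938 = 42422$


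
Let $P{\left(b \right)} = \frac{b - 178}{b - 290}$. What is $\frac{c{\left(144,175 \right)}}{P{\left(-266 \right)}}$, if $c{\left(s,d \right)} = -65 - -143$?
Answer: $\frac{3614}{37} \approx 97.676$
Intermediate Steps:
$c{\left(s,d \right)} = 78$ ($c{\left(s,d \right)} = -65 + 143 = 78$)
$P{\left(b \right)} = \frac{-178 + b}{-290 + b}$
$\frac{c{\left(144,175 \right)}}{P{\left(-266 \right)}} = \frac{78}{\frac{1}{-290 - 266} \left(-178 - 266\right)} = \frac{78}{\frac{1}{-556} \left(-444\right)} = \frac{78}{\left(- \frac{1}{556}\right) \left(-444\right)} = \frac{78}{\frac{111}{139}} = 78 \cdot \frac{139}{111} = \frac{3614}{37}$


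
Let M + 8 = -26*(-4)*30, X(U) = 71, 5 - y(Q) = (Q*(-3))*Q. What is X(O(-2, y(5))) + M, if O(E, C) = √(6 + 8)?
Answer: 3183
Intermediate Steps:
y(Q) = 5 + 3*Q² (y(Q) = 5 - Q*(-3)*Q = 5 - (-3*Q)*Q = 5 - (-3)*Q² = 5 + 3*Q²)
O(E, C) = √14
M = 3112 (M = -8 - 26*(-4)*30 = -8 + 104*30 = -8 + 3120 = 3112)
X(O(-2, y(5))) + M = 71 + 3112 = 3183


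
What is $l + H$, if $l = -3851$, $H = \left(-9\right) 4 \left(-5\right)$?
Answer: $-3671$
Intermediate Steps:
$H = 180$ ($H = \left(-36\right) \left(-5\right) = 180$)
$l + H = -3851 + 180 = -3671$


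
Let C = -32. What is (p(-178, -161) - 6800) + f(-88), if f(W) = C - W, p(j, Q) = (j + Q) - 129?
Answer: -7212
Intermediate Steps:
p(j, Q) = -129 + Q + j (p(j, Q) = (Q + j) - 129 = -129 + Q + j)
f(W) = -32 - W
(p(-178, -161) - 6800) + f(-88) = ((-129 - 161 - 178) - 6800) + (-32 - 1*(-88)) = (-468 - 6800) + (-32 + 88) = -7268 + 56 = -7212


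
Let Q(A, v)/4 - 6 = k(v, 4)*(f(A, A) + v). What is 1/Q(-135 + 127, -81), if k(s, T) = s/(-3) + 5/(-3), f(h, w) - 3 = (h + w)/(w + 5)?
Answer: -9/66056 ≈ -0.00013625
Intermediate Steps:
f(h, w) = 3 + (h + w)/(5 + w) (f(h, w) = 3 + (h + w)/(w + 5) = 3 + (h + w)/(5 + w))
k(s, T) = -5/3 - s/3 (k(s, T) = s*(-⅓) + 5*(-⅓) = -s/3 - 5/3 = -5/3 - s/3)
Q(A, v) = 24 + 4*(-5/3 - v/3)*(v + (15 + 5*A)/(5 + A)) (Q(A, v) = 24 + 4*((-5/3 - v/3)*((15 + A + 4*A)/(5 + A) + v)) = 24 + 4*((-5/3 - v/3)*((15 + 5*A)/(5 + A) + v)) = 24 + 4*((-5/3 - v/3)*(v + (15 + 5*A)/(5 + A))) = 24 + 4*(-5/3 - v/3)*(v + (15 + 5*A)/(5 + A)))
1/Q(-135 + 127, -81) = 1/(4*((5 + (-135 + 127))*(18 - 1*(-81)*(5 - 81)) - 5*(3 + (-135 + 127))*(5 - 81))/(3*(5 + (-135 + 127)))) = 1/(4*((5 - 8)*(18 - 1*(-81)*(-76)) - 5*(3 - 8)*(-76))/(3*(5 - 8))) = 1/((4/3)*(-3*(18 - 6156) - 5*(-5)*(-76))/(-3)) = 1/((4/3)*(-⅓)*(-3*(-6138) - 1900)) = 1/((4/3)*(-⅓)*(18414 - 1900)) = 1/((4/3)*(-⅓)*16514) = 1/(-66056/9) = -9/66056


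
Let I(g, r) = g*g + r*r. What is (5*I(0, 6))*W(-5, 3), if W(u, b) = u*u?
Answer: 4500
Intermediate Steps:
I(g, r) = g**2 + r**2
W(u, b) = u**2
(5*I(0, 6))*W(-5, 3) = (5*(0**2 + 6**2))*(-5)**2 = (5*(0 + 36))*25 = (5*36)*25 = 180*25 = 4500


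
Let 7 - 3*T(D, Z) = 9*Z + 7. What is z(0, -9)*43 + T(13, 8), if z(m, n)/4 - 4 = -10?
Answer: -1056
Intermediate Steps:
z(m, n) = -24 (z(m, n) = 16 + 4*(-10) = 16 - 40 = -24)
T(D, Z) = -3*Z (T(D, Z) = 7/3 - (9*Z + 7)/3 = 7/3 - (7 + 9*Z)/3 = 7/3 + (-7/3 - 3*Z) = -3*Z)
z(0, -9)*43 + T(13, 8) = -24*43 - 3*8 = -1032 - 24 = -1056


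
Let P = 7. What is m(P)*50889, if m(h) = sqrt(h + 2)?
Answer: 152667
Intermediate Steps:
m(h) = sqrt(2 + h)
m(P)*50889 = sqrt(2 + 7)*50889 = sqrt(9)*50889 = 3*50889 = 152667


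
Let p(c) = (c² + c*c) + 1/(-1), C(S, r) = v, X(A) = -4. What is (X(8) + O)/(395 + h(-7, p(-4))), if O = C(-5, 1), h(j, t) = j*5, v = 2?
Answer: -1/180 ≈ -0.0055556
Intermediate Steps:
C(S, r) = 2
p(c) = -1 + 2*c² (p(c) = (c² + c²) + 1*(-1) = 2*c² - 1 = -1 + 2*c²)
h(j, t) = 5*j
O = 2
(X(8) + O)/(395 + h(-7, p(-4))) = (-4 + 2)/(395 + 5*(-7)) = -2/(395 - 35) = -2/360 = -2*1/360 = -1/180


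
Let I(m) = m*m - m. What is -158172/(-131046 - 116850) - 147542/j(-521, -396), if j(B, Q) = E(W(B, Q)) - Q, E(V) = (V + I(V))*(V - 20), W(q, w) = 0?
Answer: -11525390/30987 ≈ -371.94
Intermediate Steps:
I(m) = m**2 - m
E(V) = (-20 + V)*(V + V*(-1 + V)) (E(V) = (V + V*(-1 + V))*(V - 20) = (V + V*(-1 + V))*(-20 + V) = (-20 + V)*(V + V*(-1 + V)))
j(B, Q) = -Q (j(B, Q) = 0**2*(-20 + 0) - Q = 0*(-20) - Q = 0 - Q = -Q)
-158172/(-131046 - 116850) - 147542/j(-521, -396) = -158172/(-131046 - 116850) - 147542/((-1*(-396))) = -158172/(-247896) - 147542/396 = -158172*(-1/247896) - 147542*1/396 = 13181/20658 - 73771/198 = -11525390/30987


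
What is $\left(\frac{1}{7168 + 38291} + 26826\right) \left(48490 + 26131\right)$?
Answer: $\frac{90999051016835}{45459} \approx 2.0018 \cdot 10^{9}$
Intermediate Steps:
$\left(\frac{1}{7168 + 38291} + 26826\right) \left(48490 + 26131\right) = \left(\frac{1}{45459} + 26826\right) 74621 = \frac{1219483135}{45459} \cdot 74621 = \frac{90999051016835}{45459}$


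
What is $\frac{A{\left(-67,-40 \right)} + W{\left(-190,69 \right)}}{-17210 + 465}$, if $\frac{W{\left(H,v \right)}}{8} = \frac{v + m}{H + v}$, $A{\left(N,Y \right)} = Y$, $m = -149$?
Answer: $\frac{840}{405229} \approx 0.0020729$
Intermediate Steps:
$W{\left(H,v \right)} = \frac{8 \left(-149 + v\right)}{H + v}$ ($W{\left(H,v \right)} = 8 \frac{v - 149}{H + v} = 8 \frac{-149 + v}{H + v} = \frac{8 \left(-149 + v\right)}{H + v}$)
$\frac{A{\left(-67,-40 \right)} + W{\left(-190,69 \right)}}{-17210 + 465} = \frac{-40 + \frac{8 \left(-149 + 69\right)}{-190 + 69}}{-17210 + 465} = \frac{-40 + 8 \frac{1}{-121} \left(-80\right)}{-16745} = \left(-40 + 8 \left(- \frac{1}{121}\right) \left(-80\right)\right) \left(- \frac{1}{16745}\right) = \left(-40 + \frac{640}{121}\right) \left(- \frac{1}{16745}\right) = \left(- \frac{4200}{121}\right) \left(- \frac{1}{16745}\right) = \frac{840}{405229}$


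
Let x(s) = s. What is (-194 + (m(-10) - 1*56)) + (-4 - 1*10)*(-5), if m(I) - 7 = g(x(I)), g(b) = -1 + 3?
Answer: -171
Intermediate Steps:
g(b) = 2
m(I) = 9 (m(I) = 7 + 2 = 9)
(-194 + (m(-10) - 1*56)) + (-4 - 1*10)*(-5) = (-194 + (9 - 1*56)) + (-4 - 1*10)*(-5) = (-194 + (9 - 56)) + (-4 - 10)*(-5) = (-194 - 47) - 14*(-5) = -241 + 70 = -171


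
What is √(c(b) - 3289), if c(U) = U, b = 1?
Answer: 2*I*√822 ≈ 57.341*I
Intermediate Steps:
√(c(b) - 3289) = √(1 - 3289) = √(-3288) = 2*I*√822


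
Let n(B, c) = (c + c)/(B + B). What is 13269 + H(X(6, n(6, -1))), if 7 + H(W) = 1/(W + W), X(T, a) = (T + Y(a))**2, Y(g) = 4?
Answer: 2652401/200 ≈ 13262.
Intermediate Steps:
n(B, c) = c/B (n(B, c) = (2*c)/((2*B)) = (2*c)*(1/(2*B)) = c/B)
X(T, a) = (4 + T)**2 (X(T, a) = (T + 4)**2 = (4 + T)**2)
H(W) = -7 + 1/(2*W) (H(W) = -7 + 1/(W + W) = -7 + 1/(2*W))
13269 + H(X(6, n(6, -1))) = 13269 + (-7 + 1/(2*((4 + 6)**2))) = 13269 + (-7 + 1/(2*(10**2))) = 13269 + (-7 + (1/2)/100) = 13269 + (-7 + (1/2)*(1/100)) = 13269 + (-7 + 1/200) = 13269 - 1399/200 = 2652401/200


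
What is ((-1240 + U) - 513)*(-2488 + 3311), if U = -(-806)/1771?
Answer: -2554392011/1771 ≈ -1.4423e+6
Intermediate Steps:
U = 806/1771 (U = -(-806)/1771 = -1*(-806/1771) = 806/1771 ≈ 0.45511)
((-1240 + U) - 513)*(-2488 + 3311) = ((-1240 + 806/1771) - 513)*(-2488 + 3311) = (-2195234/1771 - 513)*823 = -3103757/1771*823 = -2554392011/1771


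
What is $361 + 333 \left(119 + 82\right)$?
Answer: $67294$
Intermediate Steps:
$361 + 333 \left(119 + 82\right) = 361 + 333 \cdot 201 = 361 + 66933 = 67294$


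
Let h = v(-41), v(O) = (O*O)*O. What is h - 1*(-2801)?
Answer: -66120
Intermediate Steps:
v(O) = O**3 (v(O) = O**2*O = O**3)
h = -68921 (h = (-41)**3 = -68921)
h - 1*(-2801) = -68921 - 1*(-2801) = -68921 + 2801 = -66120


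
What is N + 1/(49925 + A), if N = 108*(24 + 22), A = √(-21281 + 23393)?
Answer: 12382757502509/2492503513 - 8*√33/2492503513 ≈ 4968.0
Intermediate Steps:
A = 8*√33 (A = √2112 = 8*√33 ≈ 45.956)
N = 4968 (N = 108*46 = 4968)
N + 1/(49925 + A) = 4968 + 1/(49925 + 8*√33)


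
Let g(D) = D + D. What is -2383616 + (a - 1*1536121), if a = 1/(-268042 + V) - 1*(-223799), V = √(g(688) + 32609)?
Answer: -265540134781705744/71846479779 - √33985/71846479779 ≈ -3.6959e+6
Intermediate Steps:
g(D) = 2*D
V = √33985 (V = √(2*688 + 32609) = √(1376 + 32609) = √33985 ≈ 184.35)
a = 223799 + 1/(-268042 + √33985) (a = 1/(-268042 + √33985) - 1*(-223799) = 1/(-268042 + √33985) + 223799 = 223799 + 1/(-268042 + √33985) ≈ 2.2380e+5)
-2383616 + (a - 1*1536121) = -2383616 + ((16079170327792379/71846479779 - √33985/71846479779) - 1*1536121) = -2383616 + ((16079170327792379/71846479779 - √33985/71846479779) - 1536121) = -2383616 + (-94285716036804880/71846479779 - √33985/71846479779) = -265540134781705744/71846479779 - √33985/71846479779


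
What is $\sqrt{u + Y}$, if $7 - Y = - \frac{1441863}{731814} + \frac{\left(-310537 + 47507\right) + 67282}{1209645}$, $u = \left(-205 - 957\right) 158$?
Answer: $\frac{i \sqrt{1776126483785410499569567690}}{98359460670} \approx 428.47 i$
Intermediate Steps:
$u = -183596$ ($u = \left(-1162\right) 158 = -183596$)
$Y = \frac{2694679839239}{295078382010}$ ($Y = 7 - \left(- \frac{1441863}{731814} + \frac{\left(-310537 + 47507\right) + 67282}{1209645}\right) = 7 - \left(\left(-1441863\right) \frac{1}{731814} + \left(-263030 + 67282\right) \frac{1}{1209645}\right) = 7 - \left(- \frac{480621}{243938} - \frac{195748}{1209645}\right) = 7 - - \frac{629131165169}{295078382010} = 7 + \frac{629131165169}{295078382010} = \frac{2694679839239}{295078382010} \approx 9.1321$)
$\sqrt{u + Y} = \sqrt{-183596 + \frac{2694679839239}{295078382010}} = \sqrt{- \frac{54172515943668721}{295078382010}} = \frac{i \sqrt{1776126483785410499569567690}}{98359460670}$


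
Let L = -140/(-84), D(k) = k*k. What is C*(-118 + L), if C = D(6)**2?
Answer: -150768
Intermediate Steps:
D(k) = k**2
C = 1296 (C = (6**2)**2 = 36**2 = 1296)
L = 5/3 (L = -140*(-1/84) = 5/3 ≈ 1.6667)
C*(-118 + L) = 1296*(-118 + 5/3) = 1296*(-349/3) = -150768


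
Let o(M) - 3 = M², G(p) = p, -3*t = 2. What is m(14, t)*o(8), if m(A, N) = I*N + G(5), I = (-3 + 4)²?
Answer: 871/3 ≈ 290.33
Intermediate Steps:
t = -⅔ (t = -⅓*2 = -⅔ ≈ -0.66667)
I = 1 (I = 1² = 1)
m(A, N) = 5 + N (m(A, N) = 1*N + 5 = N + 5 = 5 + N)
o(M) = 3 + M²
m(14, t)*o(8) = (5 - ⅔)*(3 + 8²) = 13*(3 + 64)/3 = (13/3)*67 = 871/3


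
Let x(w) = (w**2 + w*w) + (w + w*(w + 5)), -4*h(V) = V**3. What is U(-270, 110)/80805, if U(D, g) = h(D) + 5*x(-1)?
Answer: 328049/5387 ≈ 60.896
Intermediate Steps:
h(V) = -V**3/4
x(w) = w + 2*w**2 + w*(5 + w) (x(w) = (w**2 + w**2) + (w + w*(5 + w)) = 2*w**2 + (w + w*(5 + w)) = w + 2*w**2 + w*(5 + w))
U(D, g) = -15 - D**3/4 (U(D, g) = -D**3/4 + 5*(3*(-1)*(2 - 1)) = -D**3/4 + 5*(3*(-1)*1) = -D**3/4 + 5*(-3) = -D**3/4 - 15 = -15 - D**3/4)
U(-270, 110)/80805 = (-15 - 1/4*(-270)**3)/80805 = (-15 - 1/4*(-19683000))*(1/80805) = (-15 + 4920750)*(1/80805) = 4920735*(1/80805) = 328049/5387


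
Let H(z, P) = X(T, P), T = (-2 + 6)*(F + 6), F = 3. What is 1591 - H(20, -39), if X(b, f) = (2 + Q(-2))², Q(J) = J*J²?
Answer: 1555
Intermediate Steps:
Q(J) = J³
T = 36 (T = (-2 + 6)*(3 + 6) = 4*9 = 36)
X(b, f) = 36 (X(b, f) = (2 + (-2)³)² = (2 - 8)² = (-6)² = 36)
H(z, P) = 36
1591 - H(20, -39) = 1591 - 1*36 = 1591 - 36 = 1555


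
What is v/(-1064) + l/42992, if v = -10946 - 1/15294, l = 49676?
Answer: 500348657351/43725056592 ≈ 11.443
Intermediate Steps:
v = -167408125/15294 (v = -10946 - 1*1/15294 = -10946 - 1/15294 = -167408125/15294 ≈ -10946.)
v/(-1064) + l/42992 = -167408125/15294/(-1064) + 49676/42992 = -167408125/15294*(-1/1064) + 49676*(1/42992) = 167408125/16272816 + 12419/10748 = 500348657351/43725056592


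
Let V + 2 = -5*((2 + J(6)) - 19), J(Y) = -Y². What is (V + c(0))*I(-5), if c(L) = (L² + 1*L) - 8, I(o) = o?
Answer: -1275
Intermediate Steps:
c(L) = -8 + L + L² (c(L) = (L² + L) - 8 = (L + L²) - 8 = -8 + L + L²)
V = 263 (V = -2 - 5*((2 - 1*6²) - 19) = -2 - 5*((2 - 1*36) - 19) = -2 - 5*((2 - 36) - 19) = -2 - 5*(-34 - 19) = -2 - 5*(-53) = -2 + 265 = 263)
(V + c(0))*I(-5) = (263 + (-8 + 0 + 0²))*(-5) = (263 + (-8 + 0 + 0))*(-5) = (263 - 8)*(-5) = 255*(-5) = -1275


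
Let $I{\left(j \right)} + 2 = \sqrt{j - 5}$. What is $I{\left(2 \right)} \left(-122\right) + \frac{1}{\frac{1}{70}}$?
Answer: $314 - 122 i \sqrt{3} \approx 314.0 - 211.31 i$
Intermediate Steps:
$I{\left(j \right)} = -2 + \sqrt{-5 + j}$ ($I{\left(j \right)} = -2 + \sqrt{j - 5} = -2 + \sqrt{-5 + j}$)
$I{\left(2 \right)} \left(-122\right) + \frac{1}{\frac{1}{70}} = \left(-2 + \sqrt{-5 + 2}\right) \left(-122\right) + \frac{1}{\frac{1}{70}} = \left(-2 + \sqrt{-3}\right) \left(-122\right) + \frac{1}{\frac{1}{70}} = \left(-2 + i \sqrt{3}\right) \left(-122\right) + 70 = \left(244 - 122 i \sqrt{3}\right) + 70 = 314 - 122 i \sqrt{3}$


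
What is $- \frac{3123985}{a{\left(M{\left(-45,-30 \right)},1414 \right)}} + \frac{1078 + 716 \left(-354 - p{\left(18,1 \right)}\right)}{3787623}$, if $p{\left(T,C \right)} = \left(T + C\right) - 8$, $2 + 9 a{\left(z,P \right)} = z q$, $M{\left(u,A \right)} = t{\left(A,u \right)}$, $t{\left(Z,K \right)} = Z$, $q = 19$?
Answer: $\frac{11832460896559}{240724484} \approx 49154.0$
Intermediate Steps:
$M{\left(u,A \right)} = A$
$a{\left(z,P \right)} = - \frac{2}{9} + \frac{19 z}{9}$ ($a{\left(z,P \right)} = - \frac{2}{9} + \frac{z 19}{9} = - \frac{2}{9} + \frac{19 z}{9}$)
$p{\left(T,C \right)} = -8 + C + T$ ($p{\left(T,C \right)} = \left(C + T\right) - 8 = -8 + C + T$)
$- \frac{3123985}{a{\left(M{\left(-45,-30 \right)},1414 \right)}} + \frac{1078 + 716 \left(-354 - p{\left(18,1 \right)}\right)}{3787623} = - \frac{3123985}{- \frac{2}{9} + \frac{19}{9} \left(-30\right)} + \frac{1078 + 716 \left(-354 - \left(-8 + 1 + 18\right)\right)}{3787623} = - \frac{3123985}{- \frac{2}{9} - \frac{190}{3}} + \left(1078 + 716 \left(-354 - 11\right)\right) \frac{1}{3787623} = - \frac{3123985}{- \frac{572}{9}} + \left(1078 + 716 \left(-354 - 11\right)\right) \frac{1}{3787623} = \left(-3123985\right) \left(- \frac{9}{572}\right) + \left(1078 + 716 \left(-365\right)\right) \frac{1}{3787623} = \frac{28115865}{572} + \left(1078 - 261340\right) \frac{1}{3787623} = \frac{28115865}{572} - \frac{28918}{420847} = \frac{11832460896559}{240724484}$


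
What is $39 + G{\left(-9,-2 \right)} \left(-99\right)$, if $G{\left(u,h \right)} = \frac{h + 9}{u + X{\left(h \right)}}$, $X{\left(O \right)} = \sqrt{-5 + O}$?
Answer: $\frac{879}{8} + \frac{63 i \sqrt{7}}{8} \approx 109.88 + 20.835 i$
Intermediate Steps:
$G{\left(u,h \right)} = \frac{9 + h}{u + \sqrt{-5 + h}}$ ($G{\left(u,h \right)} = \frac{h + 9}{u + \sqrt{-5 + h}} = \frac{9 + h}{u + \sqrt{-5 + h}}$)
$39 + G{\left(-9,-2 \right)} \left(-99\right) = 39 + \frac{9 - 2}{-9 + \sqrt{-5 - 2}} \left(-99\right) = 39 + \frac{1}{-9 + \sqrt{-7}} \cdot 7 \left(-99\right) = 39 + \frac{1}{-9 + i \sqrt{7}} \cdot 7 \left(-99\right) = 39 + \frac{7}{-9 + i \sqrt{7}} \left(-99\right) = 39 - \frac{693}{-9 + i \sqrt{7}}$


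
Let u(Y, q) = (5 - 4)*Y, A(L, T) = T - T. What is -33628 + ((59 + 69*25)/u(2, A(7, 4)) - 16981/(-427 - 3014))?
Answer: -112627595/3441 ≈ -32731.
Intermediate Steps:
A(L, T) = 0
u(Y, q) = Y (u(Y, q) = 1*Y = Y)
-33628 + ((59 + 69*25)/u(2, A(7, 4)) - 16981/(-427 - 3014)) = -33628 + ((59 + 69*25)/2 - 16981/(-427 - 3014)) = -33628 + ((59 + 1725)*(½) - 16981/(-3441)) = -33628 + (1784*(½) - 16981*(-1/3441)) = -33628 + (892 + 16981/3441) = -33628 + 3086353/3441 = -112627595/3441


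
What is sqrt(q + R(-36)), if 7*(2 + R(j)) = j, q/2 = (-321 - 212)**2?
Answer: 2*sqrt(6960093)/7 ≈ 753.77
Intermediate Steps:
q = 568178 (q = 2*(-321 - 212)**2 = 2*(-533)**2 = 2*284089 = 568178)
R(j) = -2 + j/7
sqrt(q + R(-36)) = sqrt(568178 + (-2 + (1/7)*(-36))) = sqrt(568178 + (-2 - 36/7)) = sqrt(568178 - 50/7) = sqrt(3977196/7) = 2*sqrt(6960093)/7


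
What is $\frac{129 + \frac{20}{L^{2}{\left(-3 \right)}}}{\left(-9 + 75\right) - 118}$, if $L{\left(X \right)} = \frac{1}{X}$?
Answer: $- \frac{309}{52} \approx -5.9423$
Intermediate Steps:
$\frac{129 + \frac{20}{L^{2}{\left(-3 \right)}}}{\left(-9 + 75\right) - 118} = \frac{129 + \frac{20}{\left(\frac{1}{-3}\right)^{2}}}{\left(-9 + 75\right) - 118} = \frac{129 + \frac{20}{\left(- \frac{1}{3}\right)^{2}}}{66 - 118} = \frac{129 + 20 \frac{1}{\frac{1}{9}}}{-52} = - \frac{129 + 20 \cdot 9}{52} = - \frac{129 + 180}{52} = \left(- \frac{1}{52}\right) 309 = - \frac{309}{52}$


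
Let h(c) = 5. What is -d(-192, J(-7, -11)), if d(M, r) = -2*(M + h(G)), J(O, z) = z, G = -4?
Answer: -374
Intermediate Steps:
d(M, r) = -10 - 2*M (d(M, r) = -2*(M + 5) = -2*(5 + M) = -10 - 2*M)
-d(-192, J(-7, -11)) = -(-10 - 2*(-192)) = -(-10 + 384) = -1*374 = -374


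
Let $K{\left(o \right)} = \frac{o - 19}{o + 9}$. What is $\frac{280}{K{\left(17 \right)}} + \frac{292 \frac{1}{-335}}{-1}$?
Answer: $- \frac{1219108}{335} \approx -3639.1$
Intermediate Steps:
$K{\left(o \right)} = \frac{-19 + o}{9 + o}$
$\frac{280}{K{\left(17 \right)}} + \frac{292 \frac{1}{-335}}{-1} = \frac{280}{\frac{1}{9 + 17} \left(-19 + 17\right)} + \frac{292 \frac{1}{-335}}{-1} = \frac{280}{\frac{1}{26} \left(-2\right)} + 292 \left(- \frac{1}{335}\right) \left(-1\right) = \frac{280}{\frac{1}{26} \left(-2\right)} - - \frac{292}{335} = \frac{280}{- \frac{1}{13}} + \frac{292}{335} = 280 \left(-13\right) + \frac{292}{335} = -3640 + \frac{292}{335} = - \frac{1219108}{335}$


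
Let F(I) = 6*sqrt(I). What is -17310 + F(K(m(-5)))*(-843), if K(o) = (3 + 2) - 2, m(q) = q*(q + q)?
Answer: -17310 - 5058*sqrt(3) ≈ -26071.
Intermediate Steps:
m(q) = 2*q**2 (m(q) = q*(2*q) = 2*q**2)
K(o) = 3 (K(o) = 5 - 2 = 3)
-17310 + F(K(m(-5)))*(-843) = -17310 + (6*sqrt(3))*(-843) = -17310 - 5058*sqrt(3)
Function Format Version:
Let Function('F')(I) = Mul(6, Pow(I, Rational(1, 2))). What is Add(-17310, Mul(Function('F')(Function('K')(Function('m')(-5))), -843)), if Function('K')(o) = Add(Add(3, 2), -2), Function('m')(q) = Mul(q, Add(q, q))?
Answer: Add(-17310, Mul(-5058, Pow(3, Rational(1, 2)))) ≈ -26071.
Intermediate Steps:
Function('m')(q) = Mul(2, Pow(q, 2)) (Function('m')(q) = Mul(q, Mul(2, q)) = Mul(2, Pow(q, 2)))
Function('K')(o) = 3 (Function('K')(o) = Add(5, -2) = 3)
Add(-17310, Mul(Function('F')(Function('K')(Function('m')(-5))), -843)) = Add(-17310, Mul(Mul(6, Pow(3, Rational(1, 2))), -843)) = Add(-17310, Mul(-5058, Pow(3, Rational(1, 2))))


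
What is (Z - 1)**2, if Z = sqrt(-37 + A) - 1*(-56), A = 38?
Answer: 3136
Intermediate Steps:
Z = 57 (Z = sqrt(-37 + 38) - 1*(-56) = sqrt(1) + 56 = 1 + 56 = 57)
(Z - 1)**2 = (57 - 1)**2 = 56**2 = 3136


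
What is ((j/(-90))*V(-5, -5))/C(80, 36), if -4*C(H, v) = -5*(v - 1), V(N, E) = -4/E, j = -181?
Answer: 1448/39375 ≈ 0.036775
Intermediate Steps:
C(H, v) = -5/4 + 5*v/4 (C(H, v) = -(-5)*(v - 1)/4 = -(-5)*(-1 + v)/4 = -(5 - 5*v)/4 = -5/4 + 5*v/4)
((j/(-90))*V(-5, -5))/C(80, 36) = ((-181/(-90))*(-4/(-5)))/(-5/4 + (5/4)*36) = ((-181*(-1/90))*(-4*(-1/5)))/(-5/4 + 45) = ((181/90)*(4/5))/(175/4) = (362/225)*(4/175) = 1448/39375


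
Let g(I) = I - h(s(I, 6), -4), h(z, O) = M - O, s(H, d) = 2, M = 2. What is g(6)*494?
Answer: 0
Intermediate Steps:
h(z, O) = 2 - O
g(I) = -6 + I (g(I) = I - (2 - 1*(-4)) = I - (2 + 4) = I - 1*6 = I - 6 = -6 + I)
g(6)*494 = (-6 + 6)*494 = 0*494 = 0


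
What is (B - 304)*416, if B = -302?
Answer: -252096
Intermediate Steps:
(B - 304)*416 = (-302 - 304)*416 = -606*416 = -252096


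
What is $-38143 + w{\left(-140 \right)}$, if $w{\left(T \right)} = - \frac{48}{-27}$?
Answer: $- \frac{343271}{9} \approx -38141.0$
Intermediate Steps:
$w{\left(T \right)} = \frac{16}{9}$ ($w{\left(T \right)} = \left(-48\right) \left(- \frac{1}{27}\right) = \frac{16}{9}$)
$-38143 + w{\left(-140 \right)} = -38143 + \frac{16}{9} = - \frac{343271}{9}$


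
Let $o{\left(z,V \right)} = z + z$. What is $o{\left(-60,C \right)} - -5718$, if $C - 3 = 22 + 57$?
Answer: $5598$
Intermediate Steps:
$C = 82$ ($C = 3 + \left(22 + 57\right) = 3 + 79 = 82$)
$o{\left(z,V \right)} = 2 z$
$o{\left(-60,C \right)} - -5718 = 2 \left(-60\right) - -5718 = -120 + 5718 = 5598$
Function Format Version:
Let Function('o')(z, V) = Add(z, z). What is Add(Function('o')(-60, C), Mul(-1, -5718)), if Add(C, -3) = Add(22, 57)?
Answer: 5598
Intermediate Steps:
C = 82 (C = Add(3, Add(22, 57)) = Add(3, 79) = 82)
Function('o')(z, V) = Mul(2, z)
Add(Function('o')(-60, C), Mul(-1, -5718)) = Add(Mul(2, -60), Mul(-1, -5718)) = Add(-120, 5718) = 5598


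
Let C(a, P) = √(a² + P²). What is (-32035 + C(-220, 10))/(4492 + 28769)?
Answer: -32035/33261 + 10*√485/33261 ≈ -0.95652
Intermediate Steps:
C(a, P) = √(P² + a²)
(-32035 + C(-220, 10))/(4492 + 28769) = (-32035 + √(10² + (-220)²))/(4492 + 28769) = (-32035 + √(100 + 48400))/33261 = (-32035 + √48500)*(1/33261) = (-32035 + 10*√485)*(1/33261) = -32035/33261 + 10*√485/33261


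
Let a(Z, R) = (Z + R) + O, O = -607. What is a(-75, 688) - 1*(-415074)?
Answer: 415080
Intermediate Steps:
a(Z, R) = -607 + R + Z (a(Z, R) = (Z + R) - 607 = (R + Z) - 607 = -607 + R + Z)
a(-75, 688) - 1*(-415074) = (-607 + 688 - 75) - 1*(-415074) = 6 + 415074 = 415080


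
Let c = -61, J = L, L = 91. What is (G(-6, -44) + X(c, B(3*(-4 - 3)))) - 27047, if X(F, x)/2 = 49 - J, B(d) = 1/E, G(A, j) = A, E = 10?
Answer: -27137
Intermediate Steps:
J = 91
B(d) = ⅒ (B(d) = 1/10 = ⅒)
X(F, x) = -84 (X(F, x) = 2*(49 - 1*91) = 2*(49 - 91) = 2*(-42) = -84)
(G(-6, -44) + X(c, B(3*(-4 - 3)))) - 27047 = (-6 - 84) - 27047 = -90 - 27047 = -27137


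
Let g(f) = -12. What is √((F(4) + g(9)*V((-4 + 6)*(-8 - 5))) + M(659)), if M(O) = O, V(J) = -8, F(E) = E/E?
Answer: 6*√21 ≈ 27.495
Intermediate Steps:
F(E) = 1
√((F(4) + g(9)*V((-4 + 6)*(-8 - 5))) + M(659)) = √((1 - 12*(-8)) + 659) = √((1 + 96) + 659) = √(97 + 659) = √756 = 6*√21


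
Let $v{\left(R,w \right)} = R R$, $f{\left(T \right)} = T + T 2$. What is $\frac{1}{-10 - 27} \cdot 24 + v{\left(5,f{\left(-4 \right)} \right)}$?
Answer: $\frac{901}{37} \approx 24.351$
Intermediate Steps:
$f{\left(T \right)} = 3 T$ ($f{\left(T \right)} = T + 2 T = 3 T$)
$v{\left(R,w \right)} = R^{2}$
$\frac{1}{-10 - 27} \cdot 24 + v{\left(5,f{\left(-4 \right)} \right)} = \frac{1}{-10 - 27} \cdot 24 + 5^{2} = \frac{1}{-37} \cdot 24 + 25 = \left(- \frac{1}{37}\right) 24 + 25 = - \frac{24}{37} + 25 = \frac{901}{37}$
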